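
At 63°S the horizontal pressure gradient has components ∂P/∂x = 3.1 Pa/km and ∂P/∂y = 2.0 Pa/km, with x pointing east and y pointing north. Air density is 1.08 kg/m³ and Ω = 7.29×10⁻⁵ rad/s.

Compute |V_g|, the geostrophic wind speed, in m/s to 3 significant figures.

Coriolis parameter at 63°S:
f = 2Ω sin φ = 2 × 7.29×10⁻⁵ × sin 63° = 1.30×10⁻⁴ s⁻¹
In the Southern Hemisphere f is negative: f = −1.30×10⁻⁴ s⁻¹.
Component geostrophic relations (x east, y north):
u_g = −(1/(fρ)) ∂P/∂y,  v_g = (1/(fρ)) ∂P/∂x
u_g = −(2.0×10⁻³)/(−1.30×10⁻⁴ × 1.08) = 14.3 m/s;  v_g = (3.1×10⁻³)/(−1.30×10⁻⁴ × 1.08) = −22.1 m/s
|V_g| = √(u_g² + v_g²) = 26.3 m/s

26.3 m/s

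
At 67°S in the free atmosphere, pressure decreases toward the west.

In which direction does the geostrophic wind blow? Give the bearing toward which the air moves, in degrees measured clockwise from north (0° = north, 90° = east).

180°

The pressure-gradient force points toward the west (bearing 270°).
Geostrophic balance: in the Southern Hemisphere the Coriolis force deflects motion to the left, so the geostrophic wind blows 90° to the left of the pressure-gradient force (low pressure on the right).
Rotating 270° by 90° counterclockwise gives 180° — the wind blows toward the south.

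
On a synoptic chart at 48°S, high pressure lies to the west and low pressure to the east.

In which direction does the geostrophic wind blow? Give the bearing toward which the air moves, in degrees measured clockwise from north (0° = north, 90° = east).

000°

The pressure-gradient force points toward the east (bearing 090°).
Geostrophic balance: in the Southern Hemisphere the Coriolis force deflects motion to the left, so the geostrophic wind blows 90° to the left of the pressure-gradient force (low pressure on the right).
Rotating 090° by 90° counterclockwise gives 000° — the wind blows toward the north.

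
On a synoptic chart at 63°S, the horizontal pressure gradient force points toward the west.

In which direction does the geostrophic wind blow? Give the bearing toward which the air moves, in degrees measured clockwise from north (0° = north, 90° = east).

The pressure-gradient force points toward the west (bearing 270°).
Geostrophic balance: in the Southern Hemisphere the Coriolis force deflects motion to the left, so the geostrophic wind blows 90° to the left of the pressure-gradient force (low pressure on the right).
Rotating 270° by 90° counterclockwise gives 180° — the wind blows toward the south.

180°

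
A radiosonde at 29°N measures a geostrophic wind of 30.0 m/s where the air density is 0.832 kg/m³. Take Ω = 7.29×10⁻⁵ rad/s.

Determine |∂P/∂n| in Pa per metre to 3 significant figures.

1.76×10⁻³ Pa/m

Coriolis parameter at 29°N:
f = 2Ω sin φ = 2 × 7.29×10⁻⁵ × sin 29° = 7.07×10⁻⁵ s⁻¹
Geostrophic balance rearranged: |∂P/∂n| = f ρ V_g
|∂P/∂n| = 7.07×10⁻⁵ × 0.832 × 30.0 = 1.76×10⁻³ Pa/m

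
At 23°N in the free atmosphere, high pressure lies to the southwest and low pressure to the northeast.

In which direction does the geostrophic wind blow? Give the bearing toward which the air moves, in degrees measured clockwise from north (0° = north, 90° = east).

The pressure-gradient force points toward the northeast (bearing 045°).
Geostrophic balance: in the Northern Hemisphere the Coriolis force deflects motion to the right, so the geostrophic wind blows 90° to the right of the pressure-gradient force (low pressure on the left).
Rotating 045° by 90° clockwise gives 135° — the wind blows toward the southeast.

135°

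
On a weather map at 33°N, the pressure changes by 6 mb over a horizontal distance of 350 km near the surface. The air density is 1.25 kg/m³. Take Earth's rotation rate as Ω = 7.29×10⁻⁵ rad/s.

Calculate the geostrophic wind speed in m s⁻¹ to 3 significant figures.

Coriolis parameter at 33°N:
f = 2Ω sin φ = 2 × 7.29×10⁻⁵ × sin 33° = 7.94×10⁻⁵ s⁻¹
Pressure gradient: |∂P/∂n| = 600 Pa / 350000 m = 1.71×10⁻³ Pa/m
Geostrophic balance (pressure-gradient force = Coriolis force):
V_g = (1/(fρ)) |∂P/∂n| = 1.71×10⁻³ / (7.94×10⁻⁵ × 1.25) = 17.3 m/s

17.3 m s⁻¹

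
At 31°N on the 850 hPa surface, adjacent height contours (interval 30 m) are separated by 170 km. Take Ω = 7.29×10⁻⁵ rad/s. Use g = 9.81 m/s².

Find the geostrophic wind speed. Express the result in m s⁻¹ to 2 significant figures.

Coriolis parameter at 31°N:
f = 2Ω sin φ = 2 × 7.29×10⁻⁵ × sin 31° = 7.51×10⁻⁵ s⁻¹
Height gradient: |∂Z/∂n| = 30 m / 170000 m = 1.76×10⁻⁴
On a pressure surface, geostrophic balance gives V_g = (g/f)|∂Z/∂n|:
V_g = 9.81 × 1.76×10⁻⁴ / 7.51×10⁻⁵ = 23.1 m/s

23 m s⁻¹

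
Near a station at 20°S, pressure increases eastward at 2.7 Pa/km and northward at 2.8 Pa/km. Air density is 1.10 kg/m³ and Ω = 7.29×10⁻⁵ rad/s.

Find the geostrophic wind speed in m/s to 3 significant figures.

Coriolis parameter at 20°S:
f = 2Ω sin φ = 2 × 7.29×10⁻⁵ × sin 20° = 4.99×10⁻⁵ s⁻¹
In the Southern Hemisphere f is negative: f = −4.99×10⁻⁵ s⁻¹.
Component geostrophic relations (x east, y north):
u_g = −(1/(fρ)) ∂P/∂y,  v_g = (1/(fρ)) ∂P/∂x
u_g = −(2.8×10⁻³)/(−4.99×10⁻⁵ × 1.10) = 51.0 m/s;  v_g = (2.7×10⁻³)/(−4.99×10⁻⁵ × 1.10) = −49.2 m/s
|V_g| = √(u_g² + v_g²) = 70.9 m/s

70.9 m/s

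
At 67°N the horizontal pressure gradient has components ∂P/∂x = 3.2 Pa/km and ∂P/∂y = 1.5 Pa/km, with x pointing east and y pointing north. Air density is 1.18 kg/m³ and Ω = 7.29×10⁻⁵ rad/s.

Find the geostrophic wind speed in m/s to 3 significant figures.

22.3 m/s

Coriolis parameter at 67°N:
f = 2Ω sin φ = 2 × 7.29×10⁻⁵ × sin 67° = 1.34×10⁻⁴ s⁻¹
Component geostrophic relations (x east, y north):
u_g = −(1/(fρ)) ∂P/∂y,  v_g = (1/(fρ)) ∂P/∂x
u_g = −(1.5×10⁻³)/(1.34×10⁻⁴ × 1.18) = −9.47 m/s;  v_g = (3.2×10⁻³)/(1.34×10⁻⁴ × 1.18) = 20.2 m/s
|V_g| = √(u_g² + v_g²) = 22.3 m/s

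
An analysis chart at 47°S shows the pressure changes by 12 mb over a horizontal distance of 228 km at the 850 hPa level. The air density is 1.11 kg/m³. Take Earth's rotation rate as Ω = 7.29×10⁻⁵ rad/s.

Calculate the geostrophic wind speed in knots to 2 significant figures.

86 knots

Coriolis parameter at 47°S:
f = 2Ω sin φ = 2 × 7.29×10⁻⁵ × sin 47° = 1.07×10⁻⁴ s⁻¹
Pressure gradient: |∂P/∂n| = 1200 Pa / 228000 m = 5.26×10⁻³ Pa/m
Geostrophic balance (pressure-gradient force = Coriolis force):
V_g = (1/(fρ)) |∂P/∂n| = 5.26×10⁻³ / (1.07×10⁻⁴ × 1.11) = 44.5 m/s
Converting: 44.5 m/s × 1.944 = 86 knots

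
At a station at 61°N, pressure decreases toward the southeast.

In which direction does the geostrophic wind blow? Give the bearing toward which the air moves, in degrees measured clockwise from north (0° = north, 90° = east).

225°

The pressure-gradient force points toward the southeast (bearing 135°).
Geostrophic balance: in the Northern Hemisphere the Coriolis force deflects motion to the right, so the geostrophic wind blows 90° to the right of the pressure-gradient force (low pressure on the left).
Rotating 135° by 90° clockwise gives 225° — the wind blows toward the southwest.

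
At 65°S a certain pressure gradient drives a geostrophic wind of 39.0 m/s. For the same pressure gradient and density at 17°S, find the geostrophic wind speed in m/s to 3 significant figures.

121 m/s

With the same pressure gradient and density, V_g ∝ 1/f ∝ 1/sin φ.
V₂ = V₁ · sin φ₁ / sin φ₂ = 39.0 × sin 65° / sin 17°
V₂ = 39.0 × 0.9063/0.2924 = 121 m/s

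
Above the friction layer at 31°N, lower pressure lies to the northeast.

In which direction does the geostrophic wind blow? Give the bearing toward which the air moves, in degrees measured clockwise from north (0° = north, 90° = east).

135°

The pressure-gradient force points toward the northeast (bearing 045°).
Geostrophic balance: in the Northern Hemisphere the Coriolis force deflects motion to the right, so the geostrophic wind blows 90° to the right of the pressure-gradient force (low pressure on the left).
Rotating 045° by 90° clockwise gives 135° — the wind blows toward the southeast.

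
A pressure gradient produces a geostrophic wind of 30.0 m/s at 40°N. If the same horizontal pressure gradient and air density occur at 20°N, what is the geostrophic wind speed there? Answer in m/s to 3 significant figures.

56.4 m/s

With the same pressure gradient and density, V_g ∝ 1/f ∝ 1/sin φ.
V₂ = V₁ · sin φ₁ / sin φ₂ = 30.0 × sin 40° / sin 20°
V₂ = 30.0 × 0.6428/0.3420 = 56.4 m/s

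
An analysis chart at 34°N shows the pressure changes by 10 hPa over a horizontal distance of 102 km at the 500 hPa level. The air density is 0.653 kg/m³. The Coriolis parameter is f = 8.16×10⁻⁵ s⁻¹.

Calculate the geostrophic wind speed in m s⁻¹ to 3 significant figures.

Pressure gradient: |∂P/∂n| = 1000 Pa / 102000 m = 9.80×10⁻³ Pa/m
Geostrophic balance (pressure-gradient force = Coriolis force):
V_g = (1/(fρ)) |∂P/∂n| = 9.80×10⁻³ / (8.16×10⁻⁵ × 0.653) = 184 m/s

184 m s⁻¹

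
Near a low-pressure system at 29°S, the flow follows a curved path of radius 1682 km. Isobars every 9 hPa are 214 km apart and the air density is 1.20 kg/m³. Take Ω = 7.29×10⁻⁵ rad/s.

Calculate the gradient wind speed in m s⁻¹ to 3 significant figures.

37.7 m s⁻¹

Coriolis parameter at 29°S:
f = 2Ω sin φ = 2 × 7.29×10⁻⁵ × sin 29° = 7.07×10⁻⁵ s⁻¹
Pressure gradient: |∂P/∂n| = 900 Pa / 214000 m = 4.21×10⁻³ Pa/m
Geostrophic speed: V_g = |∂P/∂n|/(fρ) = 4.21×10⁻³/(7.07×10⁻⁵ × 1.20) = 49.6 m/s
Around a low, centrifugal force acts outward with Coriolis, so pressure-gradient force balances both:
(1/ρ)|∂P/∂n| = fV + V²/R  →  V² + fR·V − fR·V_g = 0
With fR = 7.07×10⁻⁵ × 1682×10³ m = 119 m/s:
V = [−fR + √((fR)² + 4 fR V_g)]/2 = [−119 + √(119² + 4×119×49.6)]/2 = 37.7 m/s
Subgeostrophic (V < V_g = 49.6 m/s), as expected around a low.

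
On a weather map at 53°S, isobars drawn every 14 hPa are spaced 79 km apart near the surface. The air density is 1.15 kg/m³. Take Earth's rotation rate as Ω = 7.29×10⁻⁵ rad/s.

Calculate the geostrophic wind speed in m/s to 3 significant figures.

132 m/s

Coriolis parameter at 53°S:
f = 2Ω sin φ = 2 × 7.29×10⁻⁵ × sin 53° = 1.16×10⁻⁴ s⁻¹
Pressure gradient: |∂P/∂n| = 1400 Pa / 79000 m = 1.77×10⁻² Pa/m
Geostrophic balance (pressure-gradient force = Coriolis force):
V_g = (1/(fρ)) |∂P/∂n| = 1.77×10⁻² / (1.16×10⁻⁴ × 1.15) = 132 m/s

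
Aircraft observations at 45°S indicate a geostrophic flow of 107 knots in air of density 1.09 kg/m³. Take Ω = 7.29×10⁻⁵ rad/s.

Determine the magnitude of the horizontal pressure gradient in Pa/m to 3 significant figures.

Coriolis parameter at 45°S:
f = 2Ω sin φ = 2 × 7.29×10⁻⁵ × sin 45° = 1.03×10⁻⁴ s⁻¹
Wind speed in SI: 107 knots = 55.0 m/s
Geostrophic balance rearranged: |∂P/∂n| = f ρ V_g
|∂P/∂n| = 1.03×10⁻⁴ × 1.09 × 55.0 = 6.19×10⁻³ Pa/m

6.19×10⁻³ Pa/m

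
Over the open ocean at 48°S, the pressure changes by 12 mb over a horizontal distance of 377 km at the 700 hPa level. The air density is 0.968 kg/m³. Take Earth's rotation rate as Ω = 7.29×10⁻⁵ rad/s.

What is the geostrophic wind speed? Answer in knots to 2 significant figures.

Coriolis parameter at 48°S:
f = 2Ω sin φ = 2 × 7.29×10⁻⁵ × sin 48° = 1.08×10⁻⁴ s⁻¹
Pressure gradient: |∂P/∂n| = 1200 Pa / 377000 m = 3.18×10⁻³ Pa/m
Geostrophic balance (pressure-gradient force = Coriolis force):
V_g = (1/(fρ)) |∂P/∂n| = 3.18×10⁻³ / (1.08×10⁻⁴ × 0.968) = 30.3 m/s
Converting: 30.3 m/s × 1.944 = 59 knots

59 knots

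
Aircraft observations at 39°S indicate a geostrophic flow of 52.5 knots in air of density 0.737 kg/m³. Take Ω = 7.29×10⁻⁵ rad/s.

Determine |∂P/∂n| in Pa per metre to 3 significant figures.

Coriolis parameter at 39°S:
f = 2Ω sin φ = 2 × 7.29×10⁻⁵ × sin 39° = 9.18×10⁻⁵ s⁻¹
Wind speed in SI: 52.5 knots = 27.0 m/s
Geostrophic balance rearranged: |∂P/∂n| = f ρ V_g
|∂P/∂n| = 9.18×10⁻⁵ × 0.737 × 27.0 = 1.83×10⁻³ Pa/m

1.83×10⁻³ Pa/m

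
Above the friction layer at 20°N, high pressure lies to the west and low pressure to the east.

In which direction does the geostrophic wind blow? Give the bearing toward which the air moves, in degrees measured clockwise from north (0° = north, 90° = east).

The pressure-gradient force points toward the east (bearing 090°).
Geostrophic balance: in the Northern Hemisphere the Coriolis force deflects motion to the right, so the geostrophic wind blows 90° to the right of the pressure-gradient force (low pressure on the left).
Rotating 090° by 90° clockwise gives 180° — the wind blows toward the south.

180°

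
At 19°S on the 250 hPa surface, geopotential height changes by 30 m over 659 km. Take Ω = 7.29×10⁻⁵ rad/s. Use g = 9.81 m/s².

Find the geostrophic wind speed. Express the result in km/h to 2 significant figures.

34 km/h

Coriolis parameter at 19°S:
f = 2Ω sin φ = 2 × 7.29×10⁻⁵ × sin 19° = 4.75×10⁻⁵ s⁻¹
Height gradient: |∂Z/∂n| = 30 m / 659000 m = 4.55×10⁻⁵
On a pressure surface, geostrophic balance gives V_g = (g/f)|∂Z/∂n|:
V_g = 9.81 × 4.55×10⁻⁵ / 4.75×10⁻⁵ = 9.41 m/s
Converting: 9.41 m/s × 3.6 = 34 km/h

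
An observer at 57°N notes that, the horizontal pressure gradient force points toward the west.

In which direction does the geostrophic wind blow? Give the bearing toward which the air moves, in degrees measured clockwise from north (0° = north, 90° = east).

000°

The pressure-gradient force points toward the west (bearing 270°).
Geostrophic balance: in the Northern Hemisphere the Coriolis force deflects motion to the right, so the geostrophic wind blows 90° to the right of the pressure-gradient force (low pressure on the left).
Rotating 270° by 90° clockwise gives 000° — the wind blows toward the north.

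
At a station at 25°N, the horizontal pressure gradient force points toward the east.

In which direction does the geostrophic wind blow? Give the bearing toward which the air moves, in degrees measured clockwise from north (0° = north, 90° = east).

180°

The pressure-gradient force points toward the east (bearing 090°).
Geostrophic balance: in the Northern Hemisphere the Coriolis force deflects motion to the right, so the geostrophic wind blows 90° to the right of the pressure-gradient force (low pressure on the left).
Rotating 090° by 90° clockwise gives 180° — the wind blows toward the south.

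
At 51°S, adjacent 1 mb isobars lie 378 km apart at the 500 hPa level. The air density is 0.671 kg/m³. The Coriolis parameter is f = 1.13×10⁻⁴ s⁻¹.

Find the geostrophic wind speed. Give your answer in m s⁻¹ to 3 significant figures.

Pressure gradient: |∂P/∂n| = 100 Pa / 378000 m = 2.65×10⁻⁴ Pa/m
Geostrophic balance (pressure-gradient force = Coriolis force):
V_g = (1/(fρ)) |∂P/∂n| = 2.65×10⁻⁴ / (1.13×10⁻⁴ × 0.671) = 3.49 m/s

3.49 m s⁻¹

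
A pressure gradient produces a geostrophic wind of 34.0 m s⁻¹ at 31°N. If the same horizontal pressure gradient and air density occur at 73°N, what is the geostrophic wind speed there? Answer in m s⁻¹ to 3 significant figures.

With the same pressure gradient and density, V_g ∝ 1/f ∝ 1/sin φ.
V₂ = V₁ · sin φ₁ / sin φ₂ = 34.0 × sin 31° / sin 73°
V₂ = 34.0 × 0.5150/0.9563 = 18.3 m s⁻¹

18.3 m s⁻¹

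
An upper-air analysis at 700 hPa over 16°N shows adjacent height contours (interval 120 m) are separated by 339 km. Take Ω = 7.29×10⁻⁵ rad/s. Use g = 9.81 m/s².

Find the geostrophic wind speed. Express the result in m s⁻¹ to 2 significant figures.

Coriolis parameter at 16°N:
f = 2Ω sin φ = 2 × 7.29×10⁻⁵ × sin 16° = 4.02×10⁻⁵ s⁻¹
Height gradient: |∂Z/∂n| = 120 m / 339000 m = 3.54×10⁻⁴
On a pressure surface, geostrophic balance gives V_g = (g/f)|∂Z/∂n|:
V_g = 9.81 × 3.54×10⁻⁴ / 4.02×10⁻⁵ = 86.4 m/s

86 m s⁻¹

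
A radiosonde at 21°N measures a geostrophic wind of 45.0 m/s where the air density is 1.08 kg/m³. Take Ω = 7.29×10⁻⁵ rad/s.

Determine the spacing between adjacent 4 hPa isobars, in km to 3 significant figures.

158 km

Coriolis parameter at 21°N:
f = 2Ω sin φ = 2 × 7.29×10⁻⁵ × sin 21° = 5.23×10⁻⁵ s⁻¹
Geostrophic balance rearranged: |∂P/∂n| = f ρ V_g
|∂P/∂n| = 5.23×10⁻⁵ × 1.08 × 45.0 = 2.54×10⁻³ Pa/m
Isobar spacing: Δn = ΔP/|∂P/∂n| = 400 Pa / 2.54×10⁻³ Pa/m = 157520 m ≈ 158 km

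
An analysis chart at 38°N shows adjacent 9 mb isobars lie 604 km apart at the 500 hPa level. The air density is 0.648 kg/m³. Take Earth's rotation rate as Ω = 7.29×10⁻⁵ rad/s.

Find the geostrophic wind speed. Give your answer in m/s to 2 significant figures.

Coriolis parameter at 38°N:
f = 2Ω sin φ = 2 × 7.29×10⁻⁵ × sin 38° = 8.98×10⁻⁵ s⁻¹
Pressure gradient: |∂P/∂n| = 900 Pa / 604000 m = 1.49×10⁻³ Pa/m
Geostrophic balance (pressure-gradient force = Coriolis force):
V_g = (1/(fρ)) |∂P/∂n| = 1.49×10⁻³ / (8.98×10⁻⁵ × 0.648) = 25.6 m/s

26 m/s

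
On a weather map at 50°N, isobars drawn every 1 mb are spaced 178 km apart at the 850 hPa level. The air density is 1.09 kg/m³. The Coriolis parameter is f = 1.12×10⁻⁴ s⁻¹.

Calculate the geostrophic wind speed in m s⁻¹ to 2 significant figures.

Pressure gradient: |∂P/∂n| = 100 Pa / 178000 m = 5.62×10⁻⁴ Pa/m
Geostrophic balance (pressure-gradient force = Coriolis force):
V_g = (1/(fρ)) |∂P/∂n| = 5.62×10⁻⁴ / (1.12×10⁻⁴ × 1.09) = 4.60 m/s

4.6 m s⁻¹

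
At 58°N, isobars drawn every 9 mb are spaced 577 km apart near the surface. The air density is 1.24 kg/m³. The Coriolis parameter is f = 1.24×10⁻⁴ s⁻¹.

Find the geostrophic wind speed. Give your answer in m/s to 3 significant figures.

Pressure gradient: |∂P/∂n| = 900 Pa / 577000 m = 1.56×10⁻³ Pa/m
Geostrophic balance (pressure-gradient force = Coriolis force):
V_g = (1/(fρ)) |∂P/∂n| = 1.56×10⁻³ / (1.24×10⁻⁴ × 1.24) = 10.1 m/s

10.1 m/s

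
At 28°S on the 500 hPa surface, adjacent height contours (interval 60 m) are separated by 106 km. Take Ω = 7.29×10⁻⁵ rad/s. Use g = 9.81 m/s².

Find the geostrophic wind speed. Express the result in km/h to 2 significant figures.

Coriolis parameter at 28°S:
f = 2Ω sin φ = 2 × 7.29×10⁻⁵ × sin 28° = 6.84×10⁻⁵ s⁻¹
Height gradient: |∂Z/∂n| = 60 m / 106000 m = 5.66×10⁻⁴
On a pressure surface, geostrophic balance gives V_g = (g/f)|∂Z/∂n|:
V_g = 9.81 × 5.66×10⁻⁴ / 6.84×10⁻⁵ = 81.1 m/s
Converting: 81.1 m/s × 3.6 = 290 km/h

290 km/h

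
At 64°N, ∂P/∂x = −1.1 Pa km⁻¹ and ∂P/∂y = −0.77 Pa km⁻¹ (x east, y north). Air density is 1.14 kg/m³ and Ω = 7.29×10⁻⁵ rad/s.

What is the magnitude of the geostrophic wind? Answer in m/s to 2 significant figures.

9.0 m/s

Coriolis parameter at 64°N:
f = 2Ω sin φ = 2 × 7.29×10⁻⁵ × sin 64° = 1.31×10⁻⁴ s⁻¹
Component geostrophic relations (x east, y north):
u_g = −(1/(fρ)) ∂P/∂y,  v_g = (1/(fρ)) ∂P/∂x
u_g = −(−0.77×10⁻³)/(1.31×10⁻⁴ × 1.14) = 5.15 m/s;  v_g = (−1.1×10⁻³)/(1.31×10⁻⁴ × 1.14) = −7.36 m/s
|V_g| = √(u_g² + v_g²) = 8.99 m/s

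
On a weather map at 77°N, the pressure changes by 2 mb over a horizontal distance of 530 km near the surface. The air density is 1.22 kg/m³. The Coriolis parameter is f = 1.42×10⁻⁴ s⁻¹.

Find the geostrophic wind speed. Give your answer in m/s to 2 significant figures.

Pressure gradient: |∂P/∂n| = 200 Pa / 530000 m = 3.77×10⁻⁴ Pa/m
Geostrophic balance (pressure-gradient force = Coriolis force):
V_g = (1/(fρ)) |∂P/∂n| = 3.77×10⁻⁴ / (1.42×10⁻⁴ × 1.22) = 2.18 m/s

2.2 m/s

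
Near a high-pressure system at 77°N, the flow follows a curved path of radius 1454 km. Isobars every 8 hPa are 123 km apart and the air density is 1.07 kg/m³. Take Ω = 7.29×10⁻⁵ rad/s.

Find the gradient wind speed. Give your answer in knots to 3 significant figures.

Coriolis parameter at 77°N:
f = 2Ω sin φ = 2 × 7.29×10⁻⁵ × sin 77° = 1.42×10⁻⁴ s⁻¹
Pressure gradient: |∂P/∂n| = 800 Pa / 123000 m = 6.50×10⁻³ Pa/m
Geostrophic speed: V_g = |∂P/∂n|/(fρ) = 6.50×10⁻³/(1.42×10⁻⁴ × 1.07) = 42.8 m/s
Around a high, pressure-gradient force acts outward with centrifugal, so Coriolis balances both:
fV = (1/ρ)|∂P/∂n| + V²/R  →  V² − fR·V + fR·V_g = 0
With fR = 1.42×10⁻⁴ × 1454×10³ m = 207 m/s:
V = [fR − √((fR)² − 4 fR V_g)]/2 = [207 − √(207² − 4×207×42.8)]/2 = 60.5 m/s
Supergeostrophic (V > V_g = 42.8 m/s), as expected around a high.
Converting: 60.5 m/s × 1.944 = 118 knots

118 knots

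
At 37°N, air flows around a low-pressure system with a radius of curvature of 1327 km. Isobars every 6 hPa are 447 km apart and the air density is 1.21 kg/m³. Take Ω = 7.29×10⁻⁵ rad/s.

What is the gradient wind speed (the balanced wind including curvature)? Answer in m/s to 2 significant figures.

Coriolis parameter at 37°N:
f = 2Ω sin φ = 2 × 7.29×10⁻⁵ × sin 37° = 8.77×10⁻⁵ s⁻¹
Pressure gradient: |∂P/∂n| = 600 Pa / 447000 m = 1.34×10⁻³ Pa/m
Geostrophic speed: V_g = |∂P/∂n|/(fρ) = 1.34×10⁻³/(8.77×10⁻⁵ × 1.21) = 12.6 m/s
Around a low, centrifugal force acts outward with Coriolis, so pressure-gradient force balances both:
(1/ρ)|∂P/∂n| = fV + V²/R  →  V² + fR·V − fR·V_g = 0
With fR = 8.77×10⁻⁵ × 1327×10³ m = 116 m/s:
V = [−fR + √((fR)² + 4 fR V_g)]/2 = [−116 + √(116² + 4×116×12.6)]/2 = 11.5 m/s
Subgeostrophic (V < V_g = 12.6 m/s), as expected around a low.

12 m/s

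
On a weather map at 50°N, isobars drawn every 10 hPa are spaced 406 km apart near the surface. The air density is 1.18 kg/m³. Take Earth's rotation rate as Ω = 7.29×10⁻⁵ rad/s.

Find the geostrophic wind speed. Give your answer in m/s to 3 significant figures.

18.7 m/s

Coriolis parameter at 50°N:
f = 2Ω sin φ = 2 × 7.29×10⁻⁵ × sin 50° = 1.12×10⁻⁴ s⁻¹
Pressure gradient: |∂P/∂n| = 1000 Pa / 406000 m = 2.46×10⁻³ Pa/m
Geostrophic balance (pressure-gradient force = Coriolis force):
V_g = (1/(fρ)) |∂P/∂n| = 2.46×10⁻³ / (1.12×10⁻⁴ × 1.18) = 18.7 m/s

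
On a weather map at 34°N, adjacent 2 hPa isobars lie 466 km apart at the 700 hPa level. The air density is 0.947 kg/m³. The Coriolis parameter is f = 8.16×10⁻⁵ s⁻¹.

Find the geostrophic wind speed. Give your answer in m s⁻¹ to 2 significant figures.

Pressure gradient: |∂P/∂n| = 200 Pa / 466000 m = 4.29×10⁻⁴ Pa/m
Geostrophic balance (pressure-gradient force = Coriolis force):
V_g = (1/(fρ)) |∂P/∂n| = 4.29×10⁻⁴ / (8.16×10⁻⁵ × 0.947) = 5.55 m/s

5.6 m s⁻¹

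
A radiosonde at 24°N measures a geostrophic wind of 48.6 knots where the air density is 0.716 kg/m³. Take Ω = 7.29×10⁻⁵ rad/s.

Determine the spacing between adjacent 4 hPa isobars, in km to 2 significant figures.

Coriolis parameter at 24°N:
f = 2Ω sin φ = 2 × 7.29×10⁻⁵ × sin 24° = 5.93×10⁻⁵ s⁻¹
Wind speed in SI: 48.6 knots = 25.0 m/s
Geostrophic balance rearranged: |∂P/∂n| = f ρ V_g
|∂P/∂n| = 5.93×10⁻⁵ × 0.716 × 25.0 = 1.06×10⁻³ Pa/m
Isobar spacing: Δn = ΔP/|∂P/∂n| = 400 Pa / 1.06×10⁻³ Pa/m = 376792 m ≈ 380 km

380 km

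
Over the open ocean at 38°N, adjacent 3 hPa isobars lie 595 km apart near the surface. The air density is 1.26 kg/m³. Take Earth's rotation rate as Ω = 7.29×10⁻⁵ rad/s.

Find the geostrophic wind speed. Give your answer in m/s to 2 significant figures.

Coriolis parameter at 38°N:
f = 2Ω sin φ = 2 × 7.29×10⁻⁵ × sin 38° = 8.98×10⁻⁵ s⁻¹
Pressure gradient: |∂P/∂n| = 300 Pa / 595000 m = 5.04×10⁻⁴ Pa/m
Geostrophic balance (pressure-gradient force = Coriolis force):
V_g = (1/(fρ)) |∂P/∂n| = 5.04×10⁻⁴ / (8.98×10⁻⁵ × 1.26) = 4.46 m/s

4.5 m/s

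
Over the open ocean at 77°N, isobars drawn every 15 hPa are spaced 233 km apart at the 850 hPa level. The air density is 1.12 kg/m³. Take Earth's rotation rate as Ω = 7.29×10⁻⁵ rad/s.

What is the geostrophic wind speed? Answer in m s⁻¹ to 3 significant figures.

40.5 m s⁻¹

Coriolis parameter at 77°N:
f = 2Ω sin φ = 2 × 7.29×10⁻⁵ × sin 77° = 1.42×10⁻⁴ s⁻¹
Pressure gradient: |∂P/∂n| = 1500 Pa / 233000 m = 6.44×10⁻³ Pa/m
Geostrophic balance (pressure-gradient force = Coriolis force):
V_g = (1/(fρ)) |∂P/∂n| = 6.44×10⁻³ / (1.42×10⁻⁴ × 1.12) = 40.5 m/s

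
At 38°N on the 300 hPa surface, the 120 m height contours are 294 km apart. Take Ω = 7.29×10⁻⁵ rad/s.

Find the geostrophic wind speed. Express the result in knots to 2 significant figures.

87 knots

Coriolis parameter at 38°N:
f = 2Ω sin φ = 2 × 7.29×10⁻⁵ × sin 38° = 8.98×10⁻⁵ s⁻¹
Height gradient: |∂Z/∂n| = 120 m / 294000 m = 4.08×10⁻⁴
On a pressure surface, geostrophic balance gives V_g = (g/f)|∂Z/∂n|:
V_g = 9.81 × 4.08×10⁻⁴ / 8.98×10⁻⁵ = 44.6 m/s
Converting: 44.6 m/s × 1.944 = 87 knots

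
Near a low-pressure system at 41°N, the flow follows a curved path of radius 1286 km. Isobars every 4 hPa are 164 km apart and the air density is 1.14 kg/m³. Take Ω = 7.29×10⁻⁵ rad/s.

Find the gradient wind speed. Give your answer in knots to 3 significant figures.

37.6 knots

Coriolis parameter at 41°N:
f = 2Ω sin φ = 2 × 7.29×10⁻⁵ × sin 41° = 9.57×10⁻⁵ s⁻¹
Pressure gradient: |∂P/∂n| = 400 Pa / 164000 m = 2.44×10⁻³ Pa/m
Geostrophic speed: V_g = |∂P/∂n|/(fρ) = 2.44×10⁻³/(9.57×10⁻⁵ × 1.14) = 22.4 m/s
Around a low, centrifugal force acts outward with Coriolis, so pressure-gradient force balances both:
(1/ρ)|∂P/∂n| = fV + V²/R  →  V² + fR·V − fR·V_g = 0
With fR = 9.57×10⁻⁵ × 1286×10³ m = 123 m/s:
V = [−fR + √((fR)² + 4 fR V_g)]/2 = [−123 + √(123² + 4×123×22.4)]/2 = 19.3 m/s
Subgeostrophic (V < V_g = 22.4 m/s), as expected around a low.
Converting: 19.3 m/s × 1.944 = 37.6 knots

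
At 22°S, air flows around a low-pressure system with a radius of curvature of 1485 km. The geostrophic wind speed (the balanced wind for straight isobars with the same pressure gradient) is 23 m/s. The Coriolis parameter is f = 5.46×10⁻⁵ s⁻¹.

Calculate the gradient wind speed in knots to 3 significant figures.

36.3 knots

Around a low, centrifugal force acts outward with Coriolis, so pressure-gradient force balances both:
(1/ρ)|∂P/∂n| = fV + V²/R  →  V² + fR·V − fR·V_g = 0
With fR = 5.46×10⁻⁵ × 1485×10³ m = 81.1 m/s:
V = [−fR + √((fR)² + 4 fR V_g)]/2 = [−81.1 + √(81.1² + 4×81.1×23)]/2 = 18.7 m/s
Subgeostrophic (V < V_g = 23 m/s), as expected around a low.
Converting: 18.7 m/s × 1.944 = 36.3 knots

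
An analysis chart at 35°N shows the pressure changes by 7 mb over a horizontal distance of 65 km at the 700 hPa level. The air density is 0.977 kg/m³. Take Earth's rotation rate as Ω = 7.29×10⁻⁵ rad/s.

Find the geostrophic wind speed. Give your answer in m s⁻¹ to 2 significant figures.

Coriolis parameter at 35°N:
f = 2Ω sin φ = 2 × 7.29×10⁻⁵ × sin 35° = 8.36×10⁻⁵ s⁻¹
Pressure gradient: |∂P/∂n| = 700 Pa / 65000 m = 1.08×10⁻² Pa/m
Geostrophic balance (pressure-gradient force = Coriolis force):
V_g = (1/(fρ)) |∂P/∂n| = 1.08×10⁻² / (8.36×10⁻⁵ × 0.977) = 132 m/s

130 m s⁻¹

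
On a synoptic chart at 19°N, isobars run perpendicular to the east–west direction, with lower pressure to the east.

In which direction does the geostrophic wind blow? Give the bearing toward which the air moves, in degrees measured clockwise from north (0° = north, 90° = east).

The pressure-gradient force points toward the east (bearing 090°).
Geostrophic balance: in the Northern Hemisphere the Coriolis force deflects motion to the right, so the geostrophic wind blows 90° to the right of the pressure-gradient force (low pressure on the left).
Rotating 090° by 90° clockwise gives 180° — the wind blows toward the south.

180°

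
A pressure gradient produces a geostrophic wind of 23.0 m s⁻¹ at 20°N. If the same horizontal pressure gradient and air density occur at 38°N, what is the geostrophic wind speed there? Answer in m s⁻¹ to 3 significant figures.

12.8 m s⁻¹

With the same pressure gradient and density, V_g ∝ 1/f ∝ 1/sin φ.
V₂ = V₁ · sin φ₁ / sin φ₂ = 23.0 × sin 20° / sin 38°
V₂ = 23.0 × 0.3420/0.6157 = 12.8 m s⁻¹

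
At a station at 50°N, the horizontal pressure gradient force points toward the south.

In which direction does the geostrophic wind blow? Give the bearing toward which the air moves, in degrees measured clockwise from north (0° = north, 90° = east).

270°

The pressure-gradient force points toward the south (bearing 180°).
Geostrophic balance: in the Northern Hemisphere the Coriolis force deflects motion to the right, so the geostrophic wind blows 90° to the right of the pressure-gradient force (low pressure on the left).
Rotating 180° by 90° clockwise gives 270° — the wind blows toward the west.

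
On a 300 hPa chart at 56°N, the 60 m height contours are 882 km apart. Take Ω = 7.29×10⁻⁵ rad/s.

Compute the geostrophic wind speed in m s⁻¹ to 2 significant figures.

5.5 m s⁻¹

Coriolis parameter at 56°N:
f = 2Ω sin φ = 2 × 7.29×10⁻⁵ × sin 56° = 1.21×10⁻⁴ s⁻¹
Height gradient: |∂Z/∂n| = 60 m / 882000 m = 6.80×10⁻⁵
On a pressure surface, geostrophic balance gives V_g = (g/f)|∂Z/∂n|:
V_g = 9.81 × 6.80×10⁻⁵ / 1.21×10⁻⁴ = 5.52 m/s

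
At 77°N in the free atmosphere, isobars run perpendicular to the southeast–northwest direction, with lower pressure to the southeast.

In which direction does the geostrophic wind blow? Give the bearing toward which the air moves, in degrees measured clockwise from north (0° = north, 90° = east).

225°

The pressure-gradient force points toward the southeast (bearing 135°).
Geostrophic balance: in the Northern Hemisphere the Coriolis force deflects motion to the right, so the geostrophic wind blows 90° to the right of the pressure-gradient force (low pressure on the left).
Rotating 135° by 90° clockwise gives 225° — the wind blows toward the southwest.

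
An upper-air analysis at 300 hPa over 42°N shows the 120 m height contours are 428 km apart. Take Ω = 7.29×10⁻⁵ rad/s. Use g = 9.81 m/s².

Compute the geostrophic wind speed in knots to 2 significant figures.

Coriolis parameter at 42°N:
f = 2Ω sin φ = 2 × 7.29×10⁻⁵ × sin 42° = 9.76×10⁻⁵ s⁻¹
Height gradient: |∂Z/∂n| = 120 m / 428000 m = 2.80×10⁻⁴
On a pressure surface, geostrophic balance gives V_g = (g/f)|∂Z/∂n|:
V_g = 9.81 × 2.80×10⁻⁴ / 9.76×10⁻⁵ = 28.2 m/s
Converting: 28.2 m/s × 1.944 = 55 knots

55 knots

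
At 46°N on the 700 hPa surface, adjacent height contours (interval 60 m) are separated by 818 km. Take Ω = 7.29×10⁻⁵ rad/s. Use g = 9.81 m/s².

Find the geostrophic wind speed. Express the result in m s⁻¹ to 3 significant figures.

6.86 m s⁻¹

Coriolis parameter at 46°N:
f = 2Ω sin φ = 2 × 7.29×10⁻⁵ × sin 46° = 1.05×10⁻⁴ s⁻¹
Height gradient: |∂Z/∂n| = 60 m / 818000 m = 7.33×10⁻⁵
On a pressure surface, geostrophic balance gives V_g = (g/f)|∂Z/∂n|:
V_g = 9.81 × 7.33×10⁻⁵ / 1.05×10⁻⁴ = 6.86 m/s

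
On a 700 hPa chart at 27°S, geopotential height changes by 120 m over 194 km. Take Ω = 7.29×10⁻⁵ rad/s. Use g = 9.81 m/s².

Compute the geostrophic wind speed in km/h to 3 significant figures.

Coriolis parameter at 27°S:
f = 2Ω sin φ = 2 × 7.29×10⁻⁵ × sin 27° = 6.62×10⁻⁵ s⁻¹
Height gradient: |∂Z/∂n| = 120 m / 194000 m = 6.19×10⁻⁴
On a pressure surface, geostrophic balance gives V_g = (g/f)|∂Z/∂n|:
V_g = 9.81 × 6.19×10⁻⁴ / 6.62×10⁻⁵ = 91.7 m/s
Converting: 91.7 m/s × 3.6 = 330 km/h

330 km/h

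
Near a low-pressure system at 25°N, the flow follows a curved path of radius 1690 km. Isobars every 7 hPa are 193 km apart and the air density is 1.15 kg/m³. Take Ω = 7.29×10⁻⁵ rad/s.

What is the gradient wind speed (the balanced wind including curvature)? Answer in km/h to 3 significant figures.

135 km/h

Coriolis parameter at 25°N:
f = 2Ω sin φ = 2 × 7.29×10⁻⁵ × sin 25° = 6.16×10⁻⁵ s⁻¹
Pressure gradient: |∂P/∂n| = 700 Pa / 193000 m = 3.63×10⁻³ Pa/m
Geostrophic speed: V_g = |∂P/∂n|/(fρ) = 3.63×10⁻³/(6.16×10⁻⁵ × 1.15) = 51.2 m/s
Around a low, centrifugal force acts outward with Coriolis, so pressure-gradient force balances both:
(1/ρ)|∂P/∂n| = fV + V²/R  →  V² + fR·V − fR·V_g = 0
With fR = 6.16×10⁻⁵ × 1690×10³ m = 104 m/s:
V = [−fR + √((fR)² + 4 fR V_g)]/2 = [−104 + √(104² + 4×104×51.2)]/2 = 37.6 m/s
Subgeostrophic (V < V_g = 51.2 m/s), as expected around a low.
Converting: 37.6 m/s × 3.6 = 135 km/h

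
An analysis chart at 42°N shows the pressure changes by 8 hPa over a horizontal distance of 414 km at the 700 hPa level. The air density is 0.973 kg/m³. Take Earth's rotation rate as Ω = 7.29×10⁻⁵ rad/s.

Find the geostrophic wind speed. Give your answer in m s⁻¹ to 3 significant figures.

20.4 m s⁻¹

Coriolis parameter at 42°N:
f = 2Ω sin φ = 2 × 7.29×10⁻⁵ × sin 42° = 9.76×10⁻⁵ s⁻¹
Pressure gradient: |∂P/∂n| = 800 Pa / 414000 m = 1.93×10⁻³ Pa/m
Geostrophic balance (pressure-gradient force = Coriolis force):
V_g = (1/(fρ)) |∂P/∂n| = 1.93×10⁻³ / (9.76×10⁻⁵ × 0.973) = 20.4 m/s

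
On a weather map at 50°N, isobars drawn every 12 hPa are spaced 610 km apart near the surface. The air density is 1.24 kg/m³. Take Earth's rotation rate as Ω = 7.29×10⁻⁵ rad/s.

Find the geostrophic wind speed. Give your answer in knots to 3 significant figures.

27.6 knots

Coriolis parameter at 50°N:
f = 2Ω sin φ = 2 × 7.29×10⁻⁵ × sin 50° = 1.12×10⁻⁴ s⁻¹
Pressure gradient: |∂P/∂n| = 1200 Pa / 610000 m = 1.97×10⁻³ Pa/m
Geostrophic balance (pressure-gradient force = Coriolis force):
V_g = (1/(fρ)) |∂P/∂n| = 1.97×10⁻³ / (1.12×10⁻⁴ × 1.24) = 14.2 m/s
Converting: 14.2 m/s × 1.944 = 27.6 knots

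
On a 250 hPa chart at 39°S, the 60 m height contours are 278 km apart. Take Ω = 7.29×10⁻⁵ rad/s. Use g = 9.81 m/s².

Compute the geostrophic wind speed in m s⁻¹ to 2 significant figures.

Coriolis parameter at 39°S:
f = 2Ω sin φ = 2 × 7.29×10⁻⁵ × sin 39° = 9.18×10⁻⁵ s⁻¹
Height gradient: |∂Z/∂n| = 60 m / 278000 m = 2.16×10⁻⁴
On a pressure surface, geostrophic balance gives V_g = (g/f)|∂Z/∂n|:
V_g = 9.81 × 2.16×10⁻⁴ / 9.18×10⁻⁵ = 23.1 m/s

23 m s⁻¹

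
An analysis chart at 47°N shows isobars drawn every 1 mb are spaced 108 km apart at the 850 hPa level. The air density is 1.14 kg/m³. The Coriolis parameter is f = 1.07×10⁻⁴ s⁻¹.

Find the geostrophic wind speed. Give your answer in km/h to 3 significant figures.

Pressure gradient: |∂P/∂n| = 100 Pa / 108000 m = 9.26×10⁻⁴ Pa/m
Geostrophic balance (pressure-gradient force = Coriolis force):
V_g = (1/(fρ)) |∂P/∂n| = 9.26×10⁻⁴ / (1.07×10⁻⁴ × 1.14) = 7.59 m/s
Converting: 7.59 m/s × 3.6 = 27.3 km/h

27.3 km/h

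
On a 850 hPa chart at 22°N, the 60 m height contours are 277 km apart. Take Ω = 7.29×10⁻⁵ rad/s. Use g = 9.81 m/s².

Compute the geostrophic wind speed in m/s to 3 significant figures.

38.9 m/s

Coriolis parameter at 22°N:
f = 2Ω sin φ = 2 × 7.29×10⁻⁵ × sin 22° = 5.46×10⁻⁵ s⁻¹
Height gradient: |∂Z/∂n| = 60 m / 277000 m = 2.17×10⁻⁴
On a pressure surface, geostrophic balance gives V_g = (g/f)|∂Z/∂n|:
V_g = 9.81 × 2.17×10⁻⁴ / 5.46×10⁻⁵ = 38.9 m/s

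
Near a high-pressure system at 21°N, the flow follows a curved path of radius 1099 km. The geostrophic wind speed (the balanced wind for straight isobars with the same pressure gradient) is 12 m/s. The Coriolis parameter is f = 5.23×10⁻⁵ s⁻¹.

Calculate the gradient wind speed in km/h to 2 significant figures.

61 km/h

Around a high, pressure-gradient force acts outward with centrifugal, so Coriolis balances both:
fV = (1/ρ)|∂P/∂n| + V²/R  →  V² − fR·V + fR·V_g = 0
With fR = 5.23×10⁻⁵ × 1099×10³ m = 57.5 m/s:
V = [fR − √((fR)² − 4 fR V_g)]/2 = [57.5 − √(57.5² − 4×57.5×12)]/2 = 17.1 m/s
Supergeostrophic (V > V_g = 12 m/s), as expected around a high.
Converting: 17.1 m/s × 3.6 = 61 km/h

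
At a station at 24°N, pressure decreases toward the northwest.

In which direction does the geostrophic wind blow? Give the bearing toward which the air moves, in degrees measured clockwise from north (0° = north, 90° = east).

045°

The pressure-gradient force points toward the northwest (bearing 315°).
Geostrophic balance: in the Northern Hemisphere the Coriolis force deflects motion to the right, so the geostrophic wind blows 90° to the right of the pressure-gradient force (low pressure on the left).
Rotating 315° by 90° clockwise gives 045° — the wind blows toward the northeast.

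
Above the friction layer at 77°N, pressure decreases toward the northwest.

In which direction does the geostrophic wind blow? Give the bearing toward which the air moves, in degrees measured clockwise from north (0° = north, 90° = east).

045°

The pressure-gradient force points toward the northwest (bearing 315°).
Geostrophic balance: in the Northern Hemisphere the Coriolis force deflects motion to the right, so the geostrophic wind blows 90° to the right of the pressure-gradient force (low pressure on the left).
Rotating 315° by 90° clockwise gives 045° — the wind blows toward the northeast.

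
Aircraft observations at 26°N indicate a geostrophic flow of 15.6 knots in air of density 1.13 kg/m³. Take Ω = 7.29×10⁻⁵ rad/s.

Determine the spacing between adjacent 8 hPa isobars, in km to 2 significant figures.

Coriolis parameter at 26°N:
f = 2Ω sin φ = 2 × 7.29×10⁻⁵ × sin 26° = 6.39×10⁻⁵ s⁻¹
Wind speed in SI: 15.6 knots = 8.03 m/s
Geostrophic balance rearranged: |∂P/∂n| = f ρ V_g
|∂P/∂n| = 6.39×10⁻⁵ × 1.13 × 8.03 = 5.80×10⁻⁴ Pa/m
Isobar spacing: Δn = ΔP/|∂P/∂n| = 800 Pa / 5.80×10⁻⁴ Pa/m = 1380223 m ≈ 1400 km

1400 km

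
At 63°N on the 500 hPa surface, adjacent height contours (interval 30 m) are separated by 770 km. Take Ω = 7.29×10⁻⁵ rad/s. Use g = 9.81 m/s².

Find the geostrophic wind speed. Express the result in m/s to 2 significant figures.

Coriolis parameter at 63°N:
f = 2Ω sin φ = 2 × 7.29×10⁻⁵ × sin 63° = 1.30×10⁻⁴ s⁻¹
Height gradient: |∂Z/∂n| = 30 m / 770000 m = 3.90×10⁻⁵
On a pressure surface, geostrophic balance gives V_g = (g/f)|∂Z/∂n|:
V_g = 9.81 × 3.90×10⁻⁵ / 1.30×10⁻⁴ = 2.94 m/s

2.9 m/s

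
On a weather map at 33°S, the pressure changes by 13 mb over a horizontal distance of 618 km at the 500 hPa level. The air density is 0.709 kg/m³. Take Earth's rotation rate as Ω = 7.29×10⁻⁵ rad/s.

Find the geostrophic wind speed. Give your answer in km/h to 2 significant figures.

130 km/h

Coriolis parameter at 33°S:
f = 2Ω sin φ = 2 × 7.29×10⁻⁵ × sin 33° = 7.94×10⁻⁵ s⁻¹
Pressure gradient: |∂P/∂n| = 1300 Pa / 618000 m = 2.10×10⁻³ Pa/m
Geostrophic balance (pressure-gradient force = Coriolis force):
V_g = (1/(fρ)) |∂P/∂n| = 2.10×10⁻³ / (7.94×10⁻⁵ × 0.709) = 37.4 m/s
Converting: 37.4 m/s × 3.6 = 130 km/h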